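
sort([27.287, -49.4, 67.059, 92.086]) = [-49.4, 27.287, 67.059, 92.086]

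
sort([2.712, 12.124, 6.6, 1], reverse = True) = [12.124, 6.6, 2.712, 1]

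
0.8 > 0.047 True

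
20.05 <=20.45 True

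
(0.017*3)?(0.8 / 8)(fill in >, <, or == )<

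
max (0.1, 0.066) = 0.1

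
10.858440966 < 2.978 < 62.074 False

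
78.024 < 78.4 True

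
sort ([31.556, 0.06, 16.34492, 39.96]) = [0.06, 16.34492, 31.556, 39.96]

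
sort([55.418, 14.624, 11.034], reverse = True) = [55.418, 14.624, 11.034]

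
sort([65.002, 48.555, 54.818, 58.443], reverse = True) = [65.002, 58.443, 54.818, 48.555]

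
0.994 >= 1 False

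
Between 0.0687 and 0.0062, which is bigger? 0.0687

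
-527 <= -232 True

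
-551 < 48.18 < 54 True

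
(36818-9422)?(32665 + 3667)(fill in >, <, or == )<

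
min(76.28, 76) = 76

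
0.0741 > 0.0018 True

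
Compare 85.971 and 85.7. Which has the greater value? 85.971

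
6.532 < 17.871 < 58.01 True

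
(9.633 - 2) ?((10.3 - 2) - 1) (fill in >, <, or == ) >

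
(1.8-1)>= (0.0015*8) True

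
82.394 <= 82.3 False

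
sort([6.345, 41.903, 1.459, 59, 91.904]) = [1.459, 6.345, 41.903, 59, 91.904]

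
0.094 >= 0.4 False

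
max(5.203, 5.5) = 5.5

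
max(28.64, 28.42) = 28.64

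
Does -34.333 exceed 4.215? No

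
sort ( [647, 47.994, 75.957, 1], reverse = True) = [647, 75.957, 47.994, 1]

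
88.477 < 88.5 True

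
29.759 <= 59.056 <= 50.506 False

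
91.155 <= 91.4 True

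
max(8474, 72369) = 72369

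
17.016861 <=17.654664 True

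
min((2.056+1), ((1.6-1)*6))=3.056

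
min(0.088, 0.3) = 0.088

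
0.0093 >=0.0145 False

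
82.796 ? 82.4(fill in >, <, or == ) >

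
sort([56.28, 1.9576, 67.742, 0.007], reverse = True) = [67.742, 56.28, 1.9576, 0.007]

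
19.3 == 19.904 False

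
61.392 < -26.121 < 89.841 False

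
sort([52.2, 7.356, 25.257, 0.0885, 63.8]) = [0.0885, 7.356, 25.257, 52.2, 63.8]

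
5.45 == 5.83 False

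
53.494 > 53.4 True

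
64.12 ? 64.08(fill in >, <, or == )>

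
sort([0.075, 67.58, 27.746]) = [0.075, 27.746, 67.58]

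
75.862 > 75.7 True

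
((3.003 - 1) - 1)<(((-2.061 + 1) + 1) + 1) False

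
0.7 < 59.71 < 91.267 True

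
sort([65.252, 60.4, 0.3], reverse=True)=[65.252, 60.4, 0.3]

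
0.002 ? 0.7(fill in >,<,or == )<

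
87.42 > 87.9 False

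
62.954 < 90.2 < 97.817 True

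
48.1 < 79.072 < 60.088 False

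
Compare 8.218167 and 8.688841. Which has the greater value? 8.688841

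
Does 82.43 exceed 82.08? Yes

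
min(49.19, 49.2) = 49.19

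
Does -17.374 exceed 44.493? No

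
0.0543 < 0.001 False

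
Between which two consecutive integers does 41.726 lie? 41 and 42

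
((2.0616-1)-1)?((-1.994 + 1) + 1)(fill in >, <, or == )>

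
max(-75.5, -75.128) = -75.128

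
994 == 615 False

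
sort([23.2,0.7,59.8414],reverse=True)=[59.8414,23.2,0.7]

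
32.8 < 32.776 False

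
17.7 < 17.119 False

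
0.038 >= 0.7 False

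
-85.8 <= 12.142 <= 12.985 True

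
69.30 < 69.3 False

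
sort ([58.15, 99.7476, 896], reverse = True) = [896, 99.7476, 58.15]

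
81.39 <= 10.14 False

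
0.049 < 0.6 True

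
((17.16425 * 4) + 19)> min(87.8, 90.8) False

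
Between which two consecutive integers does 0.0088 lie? 0 and 1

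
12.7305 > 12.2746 True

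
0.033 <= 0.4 True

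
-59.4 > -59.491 True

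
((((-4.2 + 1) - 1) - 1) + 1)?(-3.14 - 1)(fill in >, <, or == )<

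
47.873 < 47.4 False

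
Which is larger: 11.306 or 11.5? 11.5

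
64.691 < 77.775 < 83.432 True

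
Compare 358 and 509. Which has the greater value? 509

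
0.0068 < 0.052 True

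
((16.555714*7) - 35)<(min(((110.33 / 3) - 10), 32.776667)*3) False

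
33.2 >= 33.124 True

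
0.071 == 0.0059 False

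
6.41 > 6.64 False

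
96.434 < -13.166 False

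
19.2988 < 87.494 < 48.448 False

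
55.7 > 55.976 False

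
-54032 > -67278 True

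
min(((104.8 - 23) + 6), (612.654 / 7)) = 87.522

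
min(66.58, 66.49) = 66.49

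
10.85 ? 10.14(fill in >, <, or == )>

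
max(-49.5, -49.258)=-49.258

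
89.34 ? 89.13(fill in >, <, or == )>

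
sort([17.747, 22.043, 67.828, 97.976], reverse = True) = [97.976, 67.828, 22.043, 17.747]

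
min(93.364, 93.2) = 93.2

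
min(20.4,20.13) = 20.13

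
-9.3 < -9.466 False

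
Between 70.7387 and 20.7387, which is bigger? 70.7387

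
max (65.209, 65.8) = 65.8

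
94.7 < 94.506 False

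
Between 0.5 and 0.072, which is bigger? 0.5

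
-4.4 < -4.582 False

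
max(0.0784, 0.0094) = 0.0784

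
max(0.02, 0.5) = 0.5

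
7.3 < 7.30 False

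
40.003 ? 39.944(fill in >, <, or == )>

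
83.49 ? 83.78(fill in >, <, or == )<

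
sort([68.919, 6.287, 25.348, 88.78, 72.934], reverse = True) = [88.78, 72.934, 68.919, 25.348, 6.287]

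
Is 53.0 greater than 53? No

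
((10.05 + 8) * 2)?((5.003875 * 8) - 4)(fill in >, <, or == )>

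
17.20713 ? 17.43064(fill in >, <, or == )<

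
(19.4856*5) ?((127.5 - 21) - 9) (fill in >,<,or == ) <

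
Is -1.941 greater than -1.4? No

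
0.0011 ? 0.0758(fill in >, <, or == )<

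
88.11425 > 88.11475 False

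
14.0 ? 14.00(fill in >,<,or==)==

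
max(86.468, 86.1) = 86.468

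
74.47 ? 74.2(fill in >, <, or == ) >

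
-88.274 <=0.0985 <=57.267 True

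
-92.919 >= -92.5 False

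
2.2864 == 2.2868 False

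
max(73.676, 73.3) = 73.676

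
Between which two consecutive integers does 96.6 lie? 96 and 97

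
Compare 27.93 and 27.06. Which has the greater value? 27.93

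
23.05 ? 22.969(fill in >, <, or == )>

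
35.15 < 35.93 True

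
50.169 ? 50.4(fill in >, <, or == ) <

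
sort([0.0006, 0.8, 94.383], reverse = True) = [94.383, 0.8, 0.0006]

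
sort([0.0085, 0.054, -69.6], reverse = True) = [0.054, 0.0085, -69.6]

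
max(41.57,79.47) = 79.47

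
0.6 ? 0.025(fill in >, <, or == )>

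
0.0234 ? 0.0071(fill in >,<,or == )>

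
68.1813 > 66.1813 True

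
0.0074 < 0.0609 True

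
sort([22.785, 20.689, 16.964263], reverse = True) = [22.785, 20.689, 16.964263]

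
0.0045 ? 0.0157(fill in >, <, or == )<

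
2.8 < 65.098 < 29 False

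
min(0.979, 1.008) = 0.979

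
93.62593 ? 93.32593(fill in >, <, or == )>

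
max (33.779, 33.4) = 33.779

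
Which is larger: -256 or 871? 871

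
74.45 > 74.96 False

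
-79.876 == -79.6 False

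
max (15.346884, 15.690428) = 15.690428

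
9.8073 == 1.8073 False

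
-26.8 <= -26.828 False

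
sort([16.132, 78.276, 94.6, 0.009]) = [0.009, 16.132, 78.276, 94.6]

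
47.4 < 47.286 False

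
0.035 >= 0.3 False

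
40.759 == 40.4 False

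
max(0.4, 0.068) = 0.4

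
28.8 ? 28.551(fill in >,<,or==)>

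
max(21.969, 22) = 22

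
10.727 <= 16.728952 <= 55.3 True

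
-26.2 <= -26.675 False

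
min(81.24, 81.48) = 81.24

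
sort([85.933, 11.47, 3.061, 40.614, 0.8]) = [0.8, 3.061, 11.47, 40.614, 85.933]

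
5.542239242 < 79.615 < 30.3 False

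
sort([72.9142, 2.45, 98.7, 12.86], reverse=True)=[98.7, 72.9142, 12.86, 2.45]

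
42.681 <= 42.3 False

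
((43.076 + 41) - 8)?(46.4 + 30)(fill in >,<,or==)<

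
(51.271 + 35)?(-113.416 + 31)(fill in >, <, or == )>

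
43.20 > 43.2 False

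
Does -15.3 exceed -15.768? Yes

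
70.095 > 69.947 True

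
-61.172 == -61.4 False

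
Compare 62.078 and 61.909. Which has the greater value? 62.078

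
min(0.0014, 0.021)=0.0014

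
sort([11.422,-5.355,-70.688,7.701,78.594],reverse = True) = [78.594,11.422,7.701,-5.355,-70.688]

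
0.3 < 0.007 False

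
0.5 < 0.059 False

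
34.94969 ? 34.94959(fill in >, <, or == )>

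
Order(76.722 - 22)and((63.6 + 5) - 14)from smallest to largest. ((63.6 + 5) - 14), (76.722 - 22)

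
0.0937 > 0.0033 True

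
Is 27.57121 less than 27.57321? Yes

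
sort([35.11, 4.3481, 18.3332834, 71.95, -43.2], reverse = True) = [71.95, 35.11, 18.3332834, 4.3481, -43.2]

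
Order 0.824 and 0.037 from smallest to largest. 0.037, 0.824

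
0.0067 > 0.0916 False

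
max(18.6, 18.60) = 18.60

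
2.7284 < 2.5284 False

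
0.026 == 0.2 False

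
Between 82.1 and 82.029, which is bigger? 82.1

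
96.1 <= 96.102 True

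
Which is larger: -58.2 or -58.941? -58.2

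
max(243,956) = 956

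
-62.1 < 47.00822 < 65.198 True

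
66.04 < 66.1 True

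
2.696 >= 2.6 True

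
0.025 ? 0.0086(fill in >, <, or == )>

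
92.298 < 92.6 True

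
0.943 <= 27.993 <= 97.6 True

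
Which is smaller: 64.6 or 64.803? 64.6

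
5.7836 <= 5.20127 False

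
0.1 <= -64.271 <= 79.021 False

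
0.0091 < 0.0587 True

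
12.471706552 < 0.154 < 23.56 False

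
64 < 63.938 False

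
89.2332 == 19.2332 False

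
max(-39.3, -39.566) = -39.3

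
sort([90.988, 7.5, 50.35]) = [7.5, 50.35, 90.988]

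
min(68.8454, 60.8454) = 60.8454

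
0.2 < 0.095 False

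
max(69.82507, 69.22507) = 69.82507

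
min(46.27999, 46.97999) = 46.27999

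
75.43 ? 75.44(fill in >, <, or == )<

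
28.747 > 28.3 True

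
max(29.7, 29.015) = 29.7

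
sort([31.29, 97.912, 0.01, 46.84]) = [0.01, 31.29, 46.84, 97.912]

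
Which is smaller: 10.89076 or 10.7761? 10.7761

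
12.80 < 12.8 False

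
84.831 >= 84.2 True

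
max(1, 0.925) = 1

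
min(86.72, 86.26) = 86.26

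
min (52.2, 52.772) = 52.2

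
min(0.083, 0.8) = 0.083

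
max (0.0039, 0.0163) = 0.0163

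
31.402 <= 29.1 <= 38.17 False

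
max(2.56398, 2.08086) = 2.56398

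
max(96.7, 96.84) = 96.84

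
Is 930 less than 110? No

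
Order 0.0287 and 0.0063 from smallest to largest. 0.0063, 0.0287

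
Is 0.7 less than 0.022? No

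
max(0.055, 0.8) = 0.8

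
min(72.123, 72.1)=72.1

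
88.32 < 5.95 False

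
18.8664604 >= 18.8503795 True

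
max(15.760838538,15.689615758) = 15.760838538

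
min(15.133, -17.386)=-17.386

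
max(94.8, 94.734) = 94.8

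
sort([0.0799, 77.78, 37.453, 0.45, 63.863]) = [0.0799, 0.45, 37.453, 63.863, 77.78]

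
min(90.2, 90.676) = 90.2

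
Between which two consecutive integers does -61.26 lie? -62 and -61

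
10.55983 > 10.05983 True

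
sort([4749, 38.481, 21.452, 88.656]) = [21.452, 38.481, 88.656, 4749]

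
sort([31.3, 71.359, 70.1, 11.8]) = [11.8, 31.3, 70.1, 71.359]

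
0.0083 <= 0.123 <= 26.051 True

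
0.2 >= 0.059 True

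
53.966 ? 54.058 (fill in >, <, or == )<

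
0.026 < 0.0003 False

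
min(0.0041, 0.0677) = 0.0041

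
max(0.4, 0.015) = 0.4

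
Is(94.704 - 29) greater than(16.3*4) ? Yes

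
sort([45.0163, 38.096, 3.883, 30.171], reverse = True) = [45.0163, 38.096, 30.171, 3.883]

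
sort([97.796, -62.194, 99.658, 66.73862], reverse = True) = [99.658, 97.796, 66.73862, -62.194]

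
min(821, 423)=423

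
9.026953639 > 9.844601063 False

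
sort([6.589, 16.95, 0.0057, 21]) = [0.0057, 6.589, 16.95, 21]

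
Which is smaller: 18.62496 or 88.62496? 18.62496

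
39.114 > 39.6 False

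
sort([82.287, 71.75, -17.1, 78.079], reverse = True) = [82.287, 78.079, 71.75, -17.1]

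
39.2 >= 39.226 False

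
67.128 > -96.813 True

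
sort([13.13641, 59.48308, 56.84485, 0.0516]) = [0.0516, 13.13641, 56.84485, 59.48308]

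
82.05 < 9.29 False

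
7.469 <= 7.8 True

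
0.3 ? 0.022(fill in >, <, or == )>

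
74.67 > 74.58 True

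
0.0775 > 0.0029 True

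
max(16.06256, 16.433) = 16.433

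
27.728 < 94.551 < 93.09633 False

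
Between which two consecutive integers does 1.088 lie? 1 and 2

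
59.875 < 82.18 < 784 True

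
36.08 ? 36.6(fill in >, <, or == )<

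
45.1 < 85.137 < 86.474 True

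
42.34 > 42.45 False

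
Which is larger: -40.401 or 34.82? 34.82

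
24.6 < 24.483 False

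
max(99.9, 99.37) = 99.9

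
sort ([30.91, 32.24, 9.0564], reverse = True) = [32.24, 30.91, 9.0564]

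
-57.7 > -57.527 False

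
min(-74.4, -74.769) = -74.769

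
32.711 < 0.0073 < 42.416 False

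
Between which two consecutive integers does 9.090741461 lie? 9 and 10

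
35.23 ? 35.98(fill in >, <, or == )<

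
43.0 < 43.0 False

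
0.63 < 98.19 True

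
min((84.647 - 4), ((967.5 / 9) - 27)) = 80.5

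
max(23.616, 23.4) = 23.616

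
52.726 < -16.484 False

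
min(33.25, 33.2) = 33.2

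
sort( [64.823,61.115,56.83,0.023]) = [0.023,56.83,61.115,64.823]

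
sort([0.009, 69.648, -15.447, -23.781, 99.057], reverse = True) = [99.057, 69.648, 0.009, -15.447, -23.781]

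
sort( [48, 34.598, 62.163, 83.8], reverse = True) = [83.8, 62.163, 48, 34.598]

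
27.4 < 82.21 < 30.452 False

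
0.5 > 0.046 True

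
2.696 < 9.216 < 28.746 True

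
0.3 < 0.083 False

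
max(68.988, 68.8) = 68.988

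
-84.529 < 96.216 True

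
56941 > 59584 False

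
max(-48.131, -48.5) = -48.131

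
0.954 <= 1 True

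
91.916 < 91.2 False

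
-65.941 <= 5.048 True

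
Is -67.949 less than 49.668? Yes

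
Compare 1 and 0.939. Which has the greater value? 1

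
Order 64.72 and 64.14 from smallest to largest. 64.14, 64.72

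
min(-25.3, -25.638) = -25.638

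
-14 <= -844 False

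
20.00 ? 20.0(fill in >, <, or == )==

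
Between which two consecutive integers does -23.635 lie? -24 and -23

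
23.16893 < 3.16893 False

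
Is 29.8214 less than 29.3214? No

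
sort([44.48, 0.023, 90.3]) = [0.023, 44.48, 90.3]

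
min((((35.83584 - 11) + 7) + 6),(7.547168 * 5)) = 37.73584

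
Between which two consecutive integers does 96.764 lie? 96 and 97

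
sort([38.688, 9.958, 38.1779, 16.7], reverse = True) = [38.688, 38.1779, 16.7, 9.958]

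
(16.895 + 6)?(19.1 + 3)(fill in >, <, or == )>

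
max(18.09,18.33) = 18.33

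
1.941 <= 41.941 True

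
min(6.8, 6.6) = 6.6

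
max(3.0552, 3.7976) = 3.7976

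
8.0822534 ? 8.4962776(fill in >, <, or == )<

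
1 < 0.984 False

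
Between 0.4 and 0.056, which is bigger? 0.4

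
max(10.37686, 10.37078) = 10.37686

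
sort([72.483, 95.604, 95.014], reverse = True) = [95.604, 95.014, 72.483]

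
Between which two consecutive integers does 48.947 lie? 48 and 49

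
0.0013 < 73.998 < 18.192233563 False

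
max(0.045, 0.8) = 0.8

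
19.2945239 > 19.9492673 False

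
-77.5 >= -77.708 True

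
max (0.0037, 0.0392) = 0.0392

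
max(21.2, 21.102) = 21.2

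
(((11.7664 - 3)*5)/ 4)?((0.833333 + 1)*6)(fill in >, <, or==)<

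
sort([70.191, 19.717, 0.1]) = [0.1, 19.717, 70.191]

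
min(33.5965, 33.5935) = 33.5935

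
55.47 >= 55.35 True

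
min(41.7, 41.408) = 41.408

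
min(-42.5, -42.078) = -42.5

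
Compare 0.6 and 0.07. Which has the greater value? 0.6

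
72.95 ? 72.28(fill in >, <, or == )>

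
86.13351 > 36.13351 True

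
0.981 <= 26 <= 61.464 True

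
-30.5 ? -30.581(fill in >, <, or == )>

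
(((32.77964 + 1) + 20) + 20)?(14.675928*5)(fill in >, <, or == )>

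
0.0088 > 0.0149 False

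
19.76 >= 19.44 True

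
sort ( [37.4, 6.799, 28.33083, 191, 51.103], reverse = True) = [191, 51.103, 37.4, 28.33083, 6.799]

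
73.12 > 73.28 False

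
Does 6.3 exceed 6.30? No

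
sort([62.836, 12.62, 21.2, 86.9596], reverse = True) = [86.9596, 62.836, 21.2, 12.62]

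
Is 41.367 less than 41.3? No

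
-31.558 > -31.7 True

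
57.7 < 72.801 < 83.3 True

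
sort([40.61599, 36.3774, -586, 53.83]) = [-586, 36.3774, 40.61599, 53.83]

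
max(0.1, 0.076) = 0.1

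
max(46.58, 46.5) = 46.58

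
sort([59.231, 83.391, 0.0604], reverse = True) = [83.391, 59.231, 0.0604]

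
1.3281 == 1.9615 False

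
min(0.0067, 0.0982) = 0.0067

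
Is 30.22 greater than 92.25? No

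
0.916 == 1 False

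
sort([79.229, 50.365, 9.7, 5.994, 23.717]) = [5.994, 9.7, 23.717, 50.365, 79.229]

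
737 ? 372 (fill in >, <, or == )>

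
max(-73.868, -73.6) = -73.6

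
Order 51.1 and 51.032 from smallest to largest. 51.032, 51.1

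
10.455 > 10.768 False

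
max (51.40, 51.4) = 51.4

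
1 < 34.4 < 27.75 False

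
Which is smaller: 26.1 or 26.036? 26.036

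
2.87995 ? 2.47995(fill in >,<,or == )>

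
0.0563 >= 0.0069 True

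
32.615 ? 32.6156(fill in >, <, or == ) <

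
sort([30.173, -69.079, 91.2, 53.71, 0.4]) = [-69.079, 0.4, 30.173, 53.71, 91.2]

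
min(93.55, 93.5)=93.5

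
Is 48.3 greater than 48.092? Yes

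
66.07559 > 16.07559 True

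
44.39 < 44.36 False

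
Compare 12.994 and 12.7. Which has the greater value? 12.994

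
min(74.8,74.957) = 74.8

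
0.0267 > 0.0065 True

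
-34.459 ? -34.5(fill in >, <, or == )>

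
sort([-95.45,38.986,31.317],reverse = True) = [38.986,31.317,-95.45]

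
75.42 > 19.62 True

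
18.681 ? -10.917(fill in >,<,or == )>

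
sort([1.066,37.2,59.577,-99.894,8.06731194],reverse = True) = [59.577,37.2,8.06731194,1.066,-99.894]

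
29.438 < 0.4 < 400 False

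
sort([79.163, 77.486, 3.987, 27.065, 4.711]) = [3.987, 4.711, 27.065, 77.486, 79.163]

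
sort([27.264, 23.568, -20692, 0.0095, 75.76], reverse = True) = [75.76, 27.264, 23.568, 0.0095, -20692]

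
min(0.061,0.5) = 0.061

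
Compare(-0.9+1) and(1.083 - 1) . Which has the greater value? (-0.9+1)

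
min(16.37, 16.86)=16.37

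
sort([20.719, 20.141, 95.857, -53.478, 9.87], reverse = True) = [95.857, 20.719, 20.141, 9.87, -53.478]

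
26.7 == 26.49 False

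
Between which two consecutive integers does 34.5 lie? 34 and 35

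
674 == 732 False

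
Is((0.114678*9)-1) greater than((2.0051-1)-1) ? Yes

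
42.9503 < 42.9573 True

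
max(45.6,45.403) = 45.6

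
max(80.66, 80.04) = 80.66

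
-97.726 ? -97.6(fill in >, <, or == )<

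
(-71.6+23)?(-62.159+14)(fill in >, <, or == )<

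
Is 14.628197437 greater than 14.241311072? Yes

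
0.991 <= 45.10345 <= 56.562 True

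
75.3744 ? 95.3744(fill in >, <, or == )<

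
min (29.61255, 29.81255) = 29.61255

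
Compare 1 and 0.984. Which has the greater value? 1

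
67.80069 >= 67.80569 False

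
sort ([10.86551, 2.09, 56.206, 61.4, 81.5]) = [2.09, 10.86551, 56.206, 61.4, 81.5]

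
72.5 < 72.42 False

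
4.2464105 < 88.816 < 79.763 False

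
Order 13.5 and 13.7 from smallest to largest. 13.5, 13.7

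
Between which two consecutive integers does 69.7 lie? 69 and 70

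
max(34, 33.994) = 34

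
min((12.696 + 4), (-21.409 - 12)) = -33.409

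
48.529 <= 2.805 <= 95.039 False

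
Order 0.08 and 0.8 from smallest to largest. 0.08, 0.8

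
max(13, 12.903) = 13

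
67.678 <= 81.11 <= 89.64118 True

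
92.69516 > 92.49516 True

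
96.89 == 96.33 False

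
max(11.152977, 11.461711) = 11.461711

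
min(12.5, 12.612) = 12.5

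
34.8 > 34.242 True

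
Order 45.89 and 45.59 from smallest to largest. 45.59,45.89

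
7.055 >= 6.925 True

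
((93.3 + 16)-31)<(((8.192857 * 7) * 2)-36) True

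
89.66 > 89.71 False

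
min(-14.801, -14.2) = -14.801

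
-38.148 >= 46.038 False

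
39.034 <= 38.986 False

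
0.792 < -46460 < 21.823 False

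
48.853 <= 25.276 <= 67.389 False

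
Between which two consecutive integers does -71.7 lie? -72 and -71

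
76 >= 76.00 True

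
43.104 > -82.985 True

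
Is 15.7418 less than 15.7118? No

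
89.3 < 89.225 False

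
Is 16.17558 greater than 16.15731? Yes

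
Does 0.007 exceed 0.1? No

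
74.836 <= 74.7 False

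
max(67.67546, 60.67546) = 67.67546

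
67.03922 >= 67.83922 False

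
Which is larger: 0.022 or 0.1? 0.1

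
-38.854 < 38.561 True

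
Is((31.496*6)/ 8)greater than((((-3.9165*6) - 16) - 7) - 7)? Yes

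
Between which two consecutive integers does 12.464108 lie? 12 and 13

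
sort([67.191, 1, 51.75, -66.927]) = [-66.927, 1, 51.75, 67.191]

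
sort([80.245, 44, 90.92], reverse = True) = [90.92, 80.245, 44]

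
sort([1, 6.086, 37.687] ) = [1, 6.086, 37.687]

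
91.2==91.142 False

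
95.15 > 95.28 False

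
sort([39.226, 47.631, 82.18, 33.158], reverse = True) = [82.18, 47.631, 39.226, 33.158]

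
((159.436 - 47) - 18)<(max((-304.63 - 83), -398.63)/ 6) False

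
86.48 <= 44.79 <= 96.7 False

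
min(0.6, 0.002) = 0.002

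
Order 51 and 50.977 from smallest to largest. 50.977, 51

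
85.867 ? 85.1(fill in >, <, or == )>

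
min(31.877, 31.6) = 31.6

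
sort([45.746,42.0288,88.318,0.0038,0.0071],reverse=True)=[88.318,45.746,42.0288,0.0071,0.0038]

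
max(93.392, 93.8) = 93.8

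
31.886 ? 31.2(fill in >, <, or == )>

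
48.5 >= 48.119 True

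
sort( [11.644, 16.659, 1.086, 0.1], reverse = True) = [16.659, 11.644, 1.086, 0.1]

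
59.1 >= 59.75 False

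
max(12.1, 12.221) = 12.221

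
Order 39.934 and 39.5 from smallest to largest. 39.5, 39.934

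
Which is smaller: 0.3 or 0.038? 0.038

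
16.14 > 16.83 False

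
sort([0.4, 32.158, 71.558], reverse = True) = [71.558, 32.158, 0.4]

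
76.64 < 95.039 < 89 False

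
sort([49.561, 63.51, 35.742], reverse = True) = [63.51, 49.561, 35.742]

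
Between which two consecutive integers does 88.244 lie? 88 and 89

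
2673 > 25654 False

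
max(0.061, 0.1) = 0.1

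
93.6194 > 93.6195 False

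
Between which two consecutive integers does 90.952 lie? 90 and 91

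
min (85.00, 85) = 85.00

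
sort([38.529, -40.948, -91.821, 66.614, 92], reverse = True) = [92, 66.614, 38.529, -40.948, -91.821]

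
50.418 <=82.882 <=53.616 False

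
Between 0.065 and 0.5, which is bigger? 0.5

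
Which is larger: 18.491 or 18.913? 18.913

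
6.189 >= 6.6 False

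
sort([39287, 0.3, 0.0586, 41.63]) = [0.0586, 0.3, 41.63, 39287]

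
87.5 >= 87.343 True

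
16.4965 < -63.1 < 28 False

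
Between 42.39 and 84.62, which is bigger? 84.62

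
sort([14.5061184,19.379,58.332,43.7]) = [14.5061184,19.379,43.7,58.332]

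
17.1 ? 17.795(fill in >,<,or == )<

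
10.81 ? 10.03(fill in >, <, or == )>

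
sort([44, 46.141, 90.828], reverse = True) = [90.828, 46.141, 44]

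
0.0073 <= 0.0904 True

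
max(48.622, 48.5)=48.622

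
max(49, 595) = 595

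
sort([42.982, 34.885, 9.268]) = [9.268, 34.885, 42.982]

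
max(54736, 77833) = 77833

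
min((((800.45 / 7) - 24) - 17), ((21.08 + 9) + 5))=35.08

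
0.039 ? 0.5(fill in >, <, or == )<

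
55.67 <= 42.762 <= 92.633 False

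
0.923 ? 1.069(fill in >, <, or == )<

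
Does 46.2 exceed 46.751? No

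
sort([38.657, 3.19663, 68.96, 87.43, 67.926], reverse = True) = [87.43, 68.96, 67.926, 38.657, 3.19663]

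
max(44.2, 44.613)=44.613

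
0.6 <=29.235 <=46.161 True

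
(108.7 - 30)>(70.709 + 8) False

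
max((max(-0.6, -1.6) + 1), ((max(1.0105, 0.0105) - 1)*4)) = 0.4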